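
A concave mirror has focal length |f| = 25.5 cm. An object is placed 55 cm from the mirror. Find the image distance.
f = +25.5 cm (concave); 1/di = 1/f − 1/do → di = 47.54 cm (real image, in front of mirror)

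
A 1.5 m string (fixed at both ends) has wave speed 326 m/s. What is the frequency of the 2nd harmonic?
fₙ = nv/(2L) = 217.3 Hz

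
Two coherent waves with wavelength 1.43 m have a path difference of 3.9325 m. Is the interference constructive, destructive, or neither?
neither (partial) — path difference = 2.75λ, neither a whole number of wavelengths nor an odd multiple of λ/2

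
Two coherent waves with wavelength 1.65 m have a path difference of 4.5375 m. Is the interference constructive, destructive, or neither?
neither (partial) — path difference = 2.75λ, neither a whole number of wavelengths nor an odd multiple of λ/2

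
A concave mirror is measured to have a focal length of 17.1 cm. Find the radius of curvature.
R = 2|f| = 34.2 cm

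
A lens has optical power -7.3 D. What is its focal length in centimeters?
f = 1/P = -13.7 cm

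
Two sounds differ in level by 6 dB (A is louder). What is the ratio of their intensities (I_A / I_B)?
I_A/I_B = 10^(Δβ/10) = 3.981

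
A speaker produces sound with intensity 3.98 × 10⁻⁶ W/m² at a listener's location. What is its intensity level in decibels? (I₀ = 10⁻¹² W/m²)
β = 10·log₁₀(I/I₀) = 66 dB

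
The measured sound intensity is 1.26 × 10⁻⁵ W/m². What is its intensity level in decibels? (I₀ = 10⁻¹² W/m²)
β = 10·log₁₀(I/I₀) = 71 dB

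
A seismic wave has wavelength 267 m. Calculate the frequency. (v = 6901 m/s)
f = v/λ = 25.85 Hz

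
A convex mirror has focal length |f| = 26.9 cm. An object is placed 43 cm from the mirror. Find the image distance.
f = −26.9 cm (convex); 1/di = 1/f − 1/do → di = -16.55 cm (virtual image, behind mirror)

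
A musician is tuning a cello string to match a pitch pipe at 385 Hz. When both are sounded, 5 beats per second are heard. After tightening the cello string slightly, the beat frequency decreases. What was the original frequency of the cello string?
380 Hz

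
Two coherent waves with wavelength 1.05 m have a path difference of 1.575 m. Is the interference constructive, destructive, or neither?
destructive — path difference = 1.5λ, an odd multiple of λ/2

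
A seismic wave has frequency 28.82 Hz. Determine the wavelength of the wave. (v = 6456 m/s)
λ = v/f = 224 m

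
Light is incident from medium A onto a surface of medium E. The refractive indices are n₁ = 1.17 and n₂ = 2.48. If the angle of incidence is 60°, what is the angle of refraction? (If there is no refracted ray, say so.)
sin θ₂ = (n₁/n₂)·sin θ₁ = 0.4086 → θ₂ = 24.11°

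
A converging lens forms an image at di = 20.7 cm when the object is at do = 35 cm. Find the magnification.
M = −di/do = -0.5914 (inverted image)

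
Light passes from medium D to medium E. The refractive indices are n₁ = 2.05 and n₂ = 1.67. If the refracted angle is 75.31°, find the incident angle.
sin θ₁ = (n₂/n₁)·sin θ₂ → θ₁ = 52°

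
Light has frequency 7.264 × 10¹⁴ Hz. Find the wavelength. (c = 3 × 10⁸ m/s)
λ = c/f = 413 nm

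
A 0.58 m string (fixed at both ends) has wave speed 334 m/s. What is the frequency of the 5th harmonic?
fₙ = nv/(2L) = 1440 Hz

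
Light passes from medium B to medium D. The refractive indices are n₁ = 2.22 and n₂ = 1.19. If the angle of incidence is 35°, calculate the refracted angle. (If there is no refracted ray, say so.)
sin θ₂ = (n₁/n₂)·sin θ₁ = 1.07 > 1, so there is no refracted ray — the light undergoes total internal reflection.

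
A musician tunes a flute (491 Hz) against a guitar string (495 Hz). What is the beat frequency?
4 Hz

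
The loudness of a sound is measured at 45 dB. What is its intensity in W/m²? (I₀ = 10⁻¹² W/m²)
I = I₀·10^(β/10) = 3.16 × 10⁻⁸ W/m²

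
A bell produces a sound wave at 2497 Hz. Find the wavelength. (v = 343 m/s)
λ = v/f = 0.1374 m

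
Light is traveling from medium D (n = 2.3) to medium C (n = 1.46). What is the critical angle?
θc = arcsin(n₂/n₁) = 39.4°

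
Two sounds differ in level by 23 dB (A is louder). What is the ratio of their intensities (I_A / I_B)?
I_A/I_B = 10^(Δβ/10) = 199.5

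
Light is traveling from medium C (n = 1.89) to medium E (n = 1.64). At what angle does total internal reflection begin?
θc = arcsin(n₂/n₁) = 60.2°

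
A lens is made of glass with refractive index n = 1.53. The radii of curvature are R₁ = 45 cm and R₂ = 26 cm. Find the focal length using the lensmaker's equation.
1/f = (n − 1)(1/R₁ − 1/R₂) → f = -116.2 cm (diverging lens)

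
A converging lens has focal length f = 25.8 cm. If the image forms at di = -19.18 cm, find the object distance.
1/do = 1/f − 1/di → do = 11 cm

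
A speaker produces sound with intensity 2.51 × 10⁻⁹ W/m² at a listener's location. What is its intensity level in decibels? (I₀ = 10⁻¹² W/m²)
β = 10·log₁₀(I/I₀) = 34 dB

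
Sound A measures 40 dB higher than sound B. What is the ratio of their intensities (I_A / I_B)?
I_A/I_B = 10^(Δβ/10) = 10000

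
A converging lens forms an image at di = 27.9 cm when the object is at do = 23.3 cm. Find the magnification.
M = −di/do = -1.197 (inverted image)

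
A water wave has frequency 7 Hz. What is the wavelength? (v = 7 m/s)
λ = v/f = 1 m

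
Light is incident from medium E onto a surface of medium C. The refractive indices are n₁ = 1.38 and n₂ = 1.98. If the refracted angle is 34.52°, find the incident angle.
sin θ₁ = (n₂/n₁)·sin θ₂ → θ₁ = 54.4°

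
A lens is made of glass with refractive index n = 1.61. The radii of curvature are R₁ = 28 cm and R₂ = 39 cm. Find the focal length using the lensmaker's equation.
1/f = (n − 1)(1/R₁ − 1/R₂) → f = 162.7 cm (converging lens)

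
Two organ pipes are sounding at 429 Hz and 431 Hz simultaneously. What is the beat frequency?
2 Hz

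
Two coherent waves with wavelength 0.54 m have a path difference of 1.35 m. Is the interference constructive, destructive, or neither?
destructive — path difference = 2.5λ, an odd multiple of λ/2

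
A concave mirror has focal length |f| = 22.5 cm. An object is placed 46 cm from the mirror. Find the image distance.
f = +22.5 cm (concave); 1/di = 1/f − 1/do → di = 44.04 cm (real image, in front of mirror)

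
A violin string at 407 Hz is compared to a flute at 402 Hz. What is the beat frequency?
5 Hz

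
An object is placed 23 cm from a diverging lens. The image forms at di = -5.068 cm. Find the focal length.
1/f = 1/do + 1/di → f = -6.5 cm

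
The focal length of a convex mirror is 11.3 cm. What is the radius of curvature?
R = 2|f| = 22.6 cm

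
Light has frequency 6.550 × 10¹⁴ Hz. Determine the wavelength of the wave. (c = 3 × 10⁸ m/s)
λ = c/f = 458 nm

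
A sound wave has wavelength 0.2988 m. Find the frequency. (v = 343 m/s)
f = v/λ = 1148 Hz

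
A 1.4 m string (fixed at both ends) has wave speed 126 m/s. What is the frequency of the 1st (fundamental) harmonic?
fₙ = nv/(2L) = 45 Hz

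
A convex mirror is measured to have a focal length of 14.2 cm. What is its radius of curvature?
R = 2|f| = 28.4 cm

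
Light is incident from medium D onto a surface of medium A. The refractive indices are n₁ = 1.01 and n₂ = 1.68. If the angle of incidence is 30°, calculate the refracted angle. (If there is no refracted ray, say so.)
sin θ₂ = (n₁/n₂)·sin θ₁ = 0.3006 → θ₂ = 17.49°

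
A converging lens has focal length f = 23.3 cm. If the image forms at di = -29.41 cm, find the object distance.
1/do = 1/f − 1/di → do = 13 cm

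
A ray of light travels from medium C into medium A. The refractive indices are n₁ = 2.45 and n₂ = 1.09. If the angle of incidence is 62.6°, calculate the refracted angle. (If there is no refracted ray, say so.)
sin θ₂ = (n₁/n₂)·sin θ₁ = 1.996 > 1, so there is no refracted ray — the light undergoes total internal reflection.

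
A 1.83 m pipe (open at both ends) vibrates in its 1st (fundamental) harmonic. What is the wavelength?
λₙ = 2L/n = 3.66 m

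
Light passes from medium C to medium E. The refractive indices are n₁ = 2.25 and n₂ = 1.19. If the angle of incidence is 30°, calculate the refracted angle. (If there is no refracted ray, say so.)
sin θ₂ = (n₁/n₂)·sin θ₁ = 0.9454 → θ₂ = 70.98°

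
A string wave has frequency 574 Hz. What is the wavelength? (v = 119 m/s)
λ = v/f = 0.2073 m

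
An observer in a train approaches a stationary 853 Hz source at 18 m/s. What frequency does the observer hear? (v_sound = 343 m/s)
f_obs = f·(v + v_o)/v = 897.8 Hz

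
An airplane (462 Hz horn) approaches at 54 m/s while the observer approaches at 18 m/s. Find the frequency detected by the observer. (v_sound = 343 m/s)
f_obs = f·(v + v_o)/(v − v_s) = 577.1 Hz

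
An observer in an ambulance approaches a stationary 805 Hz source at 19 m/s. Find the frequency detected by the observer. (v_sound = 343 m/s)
f_obs = f·(v + v_o)/v = 849.6 Hz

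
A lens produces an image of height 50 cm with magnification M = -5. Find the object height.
ho = |hi|/|M| = 10 cm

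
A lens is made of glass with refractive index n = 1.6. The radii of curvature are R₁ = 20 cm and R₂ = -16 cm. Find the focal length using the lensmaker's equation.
1/f = (n − 1)(1/R₁ − 1/R₂) → f = 14.81 cm (converging lens)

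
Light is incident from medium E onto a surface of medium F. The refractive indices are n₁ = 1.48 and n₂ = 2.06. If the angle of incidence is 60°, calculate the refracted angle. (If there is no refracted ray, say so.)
sin θ₂ = (n₁/n₂)·sin θ₁ = 0.6222 → θ₂ = 38.48°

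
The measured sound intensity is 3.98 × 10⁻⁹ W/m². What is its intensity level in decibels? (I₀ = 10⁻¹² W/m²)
β = 10·log₁₀(I/I₀) = 36 dB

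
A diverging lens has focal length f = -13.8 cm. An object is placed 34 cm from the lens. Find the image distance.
1/di = 1/f − 1/do → di = -9.816 cm (virtual image)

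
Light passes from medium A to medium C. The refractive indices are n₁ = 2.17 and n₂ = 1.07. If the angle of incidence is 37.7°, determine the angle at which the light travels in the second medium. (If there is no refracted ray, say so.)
sin θ₂ = (n₁/n₂)·sin θ₁ = 1.24 > 1, so there is no refracted ray — the light undergoes total internal reflection.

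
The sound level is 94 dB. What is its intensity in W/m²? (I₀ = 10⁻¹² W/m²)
I = I₀·10^(β/10) = 2.51 × 10⁻³ W/m²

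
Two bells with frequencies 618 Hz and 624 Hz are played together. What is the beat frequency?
6 Hz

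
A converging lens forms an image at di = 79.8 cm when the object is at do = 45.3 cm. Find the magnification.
M = −di/do = -1.762 (inverted image)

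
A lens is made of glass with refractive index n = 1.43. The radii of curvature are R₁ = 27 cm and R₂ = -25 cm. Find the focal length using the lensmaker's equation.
1/f = (n − 1)(1/R₁ − 1/R₂) → f = 30.19 cm (converging lens)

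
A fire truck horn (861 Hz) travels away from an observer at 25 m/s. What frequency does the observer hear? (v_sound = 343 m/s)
f_obs = f·v/(v + v_s) = 802.5 Hz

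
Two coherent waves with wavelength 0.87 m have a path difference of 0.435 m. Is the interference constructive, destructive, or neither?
destructive — path difference = 0.5λ, an odd multiple of λ/2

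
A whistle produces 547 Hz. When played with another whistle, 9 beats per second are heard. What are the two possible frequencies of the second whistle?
f₂ = 547 ± 9 Hz → 556 Hz or 538 Hz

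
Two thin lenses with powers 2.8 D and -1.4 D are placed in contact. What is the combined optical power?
P_total = P₁ + P₂ = 1.4 D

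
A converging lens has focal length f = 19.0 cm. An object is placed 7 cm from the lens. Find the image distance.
1/di = 1/f − 1/do → di = -11.08 cm (virtual image)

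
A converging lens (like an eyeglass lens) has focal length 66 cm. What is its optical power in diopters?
P = 1/f = 1.515 D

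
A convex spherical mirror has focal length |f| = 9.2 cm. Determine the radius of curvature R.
R = 2|f| = 18.4 cm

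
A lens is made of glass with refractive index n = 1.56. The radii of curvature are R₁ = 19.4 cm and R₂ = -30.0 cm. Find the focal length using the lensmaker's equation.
1/f = (n − 1)(1/R₁ − 1/R₂) → f = 21.04 cm (converging lens)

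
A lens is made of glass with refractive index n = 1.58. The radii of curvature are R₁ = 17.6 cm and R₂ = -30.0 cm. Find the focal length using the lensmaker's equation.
1/f = (n − 1)(1/R₁ − 1/R₂) → f = 19.12 cm (converging lens)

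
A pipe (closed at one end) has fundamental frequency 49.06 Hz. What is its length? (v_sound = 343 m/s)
L = v/(4f₁) = 1.748 m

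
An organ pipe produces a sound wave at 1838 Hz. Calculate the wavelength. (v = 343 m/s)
λ = v/f = 0.1866 m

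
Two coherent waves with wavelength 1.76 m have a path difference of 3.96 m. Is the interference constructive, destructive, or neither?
neither (partial) — path difference = 2.25λ, neither a whole number of wavelengths nor an odd multiple of λ/2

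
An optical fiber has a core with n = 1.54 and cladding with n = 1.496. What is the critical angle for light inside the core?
θc = arcsin(n_cladding/n_core) = 76.27°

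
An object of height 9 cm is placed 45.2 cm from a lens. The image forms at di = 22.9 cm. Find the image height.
hi = (-di/do) × ho = -4.56 cm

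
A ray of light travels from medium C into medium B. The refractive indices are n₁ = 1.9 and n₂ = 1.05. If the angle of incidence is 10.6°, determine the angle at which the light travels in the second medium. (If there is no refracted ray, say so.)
sin θ₂ = (n₁/n₂)·sin θ₁ = 0.3329 → θ₂ = 19.44°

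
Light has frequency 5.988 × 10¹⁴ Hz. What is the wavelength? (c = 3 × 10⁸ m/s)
λ = c/f = 501 nm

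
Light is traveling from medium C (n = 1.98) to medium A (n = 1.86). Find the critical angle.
θc = arcsin(n₂/n₁) = 69.95°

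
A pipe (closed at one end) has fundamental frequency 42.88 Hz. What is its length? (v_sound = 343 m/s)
L = v/(4f₁) = 2 m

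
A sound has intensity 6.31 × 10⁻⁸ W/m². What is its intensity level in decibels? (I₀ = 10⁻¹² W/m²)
β = 10·log₁₀(I/I₀) = 48 dB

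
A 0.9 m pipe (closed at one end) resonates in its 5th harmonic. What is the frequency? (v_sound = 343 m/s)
fₙ = nv/(4L) = 476.4 Hz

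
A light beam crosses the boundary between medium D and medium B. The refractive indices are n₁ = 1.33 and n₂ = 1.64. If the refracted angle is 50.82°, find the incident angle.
sin θ₁ = (n₂/n₁)·sin θ₂ → θ₁ = 72.91°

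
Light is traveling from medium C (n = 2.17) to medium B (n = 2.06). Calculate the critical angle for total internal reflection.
θc = arcsin(n₂/n₁) = 71.68°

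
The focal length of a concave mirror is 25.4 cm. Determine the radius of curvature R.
R = 2|f| = 50.8 cm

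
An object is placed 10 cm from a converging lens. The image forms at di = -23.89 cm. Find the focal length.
1/f = 1/do + 1/di → f = 17.2 cm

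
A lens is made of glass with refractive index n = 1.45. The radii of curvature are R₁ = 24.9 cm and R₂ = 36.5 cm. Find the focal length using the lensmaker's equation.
1/f = (n − 1)(1/R₁ − 1/R₂) → f = 174.1 cm (converging lens)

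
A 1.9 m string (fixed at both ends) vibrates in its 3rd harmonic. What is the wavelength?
λₙ = 2L/n = 1.267 m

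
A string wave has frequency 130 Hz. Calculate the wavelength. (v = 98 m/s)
λ = v/f = 0.7538 m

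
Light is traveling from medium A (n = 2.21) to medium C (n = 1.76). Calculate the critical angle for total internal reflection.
θc = arcsin(n₂/n₁) = 52.79°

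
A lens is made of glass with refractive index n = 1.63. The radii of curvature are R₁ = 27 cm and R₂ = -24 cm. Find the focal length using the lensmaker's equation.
1/f = (n − 1)(1/R₁ − 1/R₂) → f = 20.17 cm (converging lens)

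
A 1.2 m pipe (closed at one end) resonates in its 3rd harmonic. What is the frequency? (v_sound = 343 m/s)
fₙ = nv/(4L) = 214.4 Hz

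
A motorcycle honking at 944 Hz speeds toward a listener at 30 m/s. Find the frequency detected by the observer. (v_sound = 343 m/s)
f_obs = f·v/(v − v_s) = 1034 Hz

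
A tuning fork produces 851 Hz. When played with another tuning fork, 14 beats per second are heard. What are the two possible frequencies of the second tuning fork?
f₂ = 851 ± 14 Hz → 865 Hz or 837 Hz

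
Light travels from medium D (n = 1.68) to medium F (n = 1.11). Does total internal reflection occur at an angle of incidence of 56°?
θc = arcsin(n₂/n₁) = 41.35°; 56° > θc, so yes — total internal reflection.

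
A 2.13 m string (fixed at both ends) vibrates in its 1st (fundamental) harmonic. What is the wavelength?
λₙ = 2L/n = 4.26 m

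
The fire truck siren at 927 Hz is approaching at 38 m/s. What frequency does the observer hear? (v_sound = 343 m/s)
f_obs = f·v/(v − v_s) = 1042 Hz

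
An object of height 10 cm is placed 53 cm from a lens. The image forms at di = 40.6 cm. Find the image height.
hi = (-di/do) × ho = -7.66 cm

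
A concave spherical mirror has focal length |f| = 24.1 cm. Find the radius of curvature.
R = 2|f| = 48.2 cm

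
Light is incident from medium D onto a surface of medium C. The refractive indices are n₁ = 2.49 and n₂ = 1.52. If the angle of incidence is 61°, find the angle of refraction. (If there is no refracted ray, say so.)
sin θ₂ = (n₁/n₂)·sin θ₁ = 1.433 > 1, so there is no refracted ray — the light undergoes total internal reflection.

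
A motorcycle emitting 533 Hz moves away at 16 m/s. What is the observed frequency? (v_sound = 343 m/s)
f_obs = f·v/(v + v_s) = 509.2 Hz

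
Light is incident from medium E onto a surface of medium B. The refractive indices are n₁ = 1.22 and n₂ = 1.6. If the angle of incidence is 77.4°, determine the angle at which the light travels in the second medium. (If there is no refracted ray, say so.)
sin θ₂ = (n₁/n₂)·sin θ₁ = 0.7441 → θ₂ = 48.08°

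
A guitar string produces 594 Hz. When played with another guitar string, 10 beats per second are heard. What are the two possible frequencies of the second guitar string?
f₂ = 594 ± 10 Hz → 604 Hz or 584 Hz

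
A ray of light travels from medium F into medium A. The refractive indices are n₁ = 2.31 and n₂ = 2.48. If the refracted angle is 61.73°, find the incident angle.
sin θ₁ = (n₂/n₁)·sin θ₂ → θ₁ = 71°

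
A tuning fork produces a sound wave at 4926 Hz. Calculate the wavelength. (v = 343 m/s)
λ = v/f = 0.06963 m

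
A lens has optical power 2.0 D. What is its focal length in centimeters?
f = 1/P = 50 cm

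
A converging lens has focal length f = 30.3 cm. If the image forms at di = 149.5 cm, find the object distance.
1/do = 1/f − 1/di → do = 38 cm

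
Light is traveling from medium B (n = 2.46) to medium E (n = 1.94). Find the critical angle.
θc = arcsin(n₂/n₁) = 52.06°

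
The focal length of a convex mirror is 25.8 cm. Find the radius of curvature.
R = 2|f| = 51.6 cm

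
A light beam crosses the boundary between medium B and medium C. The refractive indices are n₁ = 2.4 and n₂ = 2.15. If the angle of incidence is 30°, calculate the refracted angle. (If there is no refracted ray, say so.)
sin θ₂ = (n₁/n₂)·sin θ₁ = 0.5581 → θ₂ = 33.93°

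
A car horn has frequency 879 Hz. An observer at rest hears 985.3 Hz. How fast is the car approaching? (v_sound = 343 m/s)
v_s = v·(1 − f/f_obs) = 37 m/s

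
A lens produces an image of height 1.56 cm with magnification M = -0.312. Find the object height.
ho = |hi|/|M| = 5 cm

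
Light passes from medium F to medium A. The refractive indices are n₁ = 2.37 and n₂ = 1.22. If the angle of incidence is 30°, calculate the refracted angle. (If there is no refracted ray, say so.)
sin θ₂ = (n₁/n₂)·sin θ₁ = 0.9713 → θ₂ = 76.24°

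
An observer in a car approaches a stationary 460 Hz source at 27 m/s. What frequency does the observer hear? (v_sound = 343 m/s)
f_obs = f·(v + v_o)/v = 496.2 Hz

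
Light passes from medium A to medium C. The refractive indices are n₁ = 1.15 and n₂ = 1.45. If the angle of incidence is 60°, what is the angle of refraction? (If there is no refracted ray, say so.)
sin θ₂ = (n₁/n₂)·sin θ₁ = 0.6868 → θ₂ = 43.38°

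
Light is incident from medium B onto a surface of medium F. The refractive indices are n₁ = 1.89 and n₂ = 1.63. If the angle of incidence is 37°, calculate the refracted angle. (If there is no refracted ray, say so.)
sin θ₂ = (n₁/n₂)·sin θ₁ = 0.6978 → θ₂ = 44.25°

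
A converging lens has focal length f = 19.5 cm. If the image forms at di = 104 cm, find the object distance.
1/do = 1/f − 1/di → do = 24 cm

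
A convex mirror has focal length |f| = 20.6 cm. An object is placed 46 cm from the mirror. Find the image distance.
f = −20.6 cm (convex); 1/di = 1/f − 1/do → di = -14.23 cm (virtual image, behind mirror)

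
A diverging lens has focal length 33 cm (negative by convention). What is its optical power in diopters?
P = 1/f = -3.03 D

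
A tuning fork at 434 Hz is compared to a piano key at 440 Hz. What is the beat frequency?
6 Hz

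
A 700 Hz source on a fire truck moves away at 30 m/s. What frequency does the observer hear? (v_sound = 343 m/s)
f_obs = f·v/(v + v_s) = 643.7 Hz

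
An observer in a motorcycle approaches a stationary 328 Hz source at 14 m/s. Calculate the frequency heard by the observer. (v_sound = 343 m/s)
f_obs = f·(v + v_o)/v = 341.4 Hz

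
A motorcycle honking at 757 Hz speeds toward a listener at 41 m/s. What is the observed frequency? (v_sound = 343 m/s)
f_obs = f·v/(v − v_s) = 859.8 Hz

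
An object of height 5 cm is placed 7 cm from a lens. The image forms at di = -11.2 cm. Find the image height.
hi = (-di/do) × ho = 8 cm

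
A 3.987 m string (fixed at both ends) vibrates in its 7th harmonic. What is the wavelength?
λₙ = 2L/n = 1.139 m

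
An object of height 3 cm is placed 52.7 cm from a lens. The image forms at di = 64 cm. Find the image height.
hi = (-di/do) × ho = -3.643 cm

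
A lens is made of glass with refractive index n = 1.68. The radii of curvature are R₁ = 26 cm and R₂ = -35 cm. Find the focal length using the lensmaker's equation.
1/f = (n − 1)(1/R₁ − 1/R₂) → f = 21.94 cm (converging lens)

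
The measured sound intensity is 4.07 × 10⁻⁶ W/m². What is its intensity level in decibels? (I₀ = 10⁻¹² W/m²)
β = 10·log₁₀(I/I₀) = 66.1 dB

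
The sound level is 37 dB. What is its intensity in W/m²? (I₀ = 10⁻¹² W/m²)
I = I₀·10^(β/10) = 5.01 × 10⁻⁹ W/m²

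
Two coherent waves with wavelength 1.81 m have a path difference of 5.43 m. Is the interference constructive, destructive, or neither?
constructive — path difference = 3λ, a whole number of wavelengths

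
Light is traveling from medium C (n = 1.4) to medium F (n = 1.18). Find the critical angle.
θc = arcsin(n₂/n₁) = 57.44°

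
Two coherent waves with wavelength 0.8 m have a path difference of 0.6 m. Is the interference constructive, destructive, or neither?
neither (partial) — path difference = 0.75λ, neither a whole number of wavelengths nor an odd multiple of λ/2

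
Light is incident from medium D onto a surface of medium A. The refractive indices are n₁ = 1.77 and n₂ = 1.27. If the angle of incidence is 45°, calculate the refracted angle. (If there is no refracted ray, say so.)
sin θ₂ = (n₁/n₂)·sin θ₁ = 0.9855 → θ₂ = 80.23°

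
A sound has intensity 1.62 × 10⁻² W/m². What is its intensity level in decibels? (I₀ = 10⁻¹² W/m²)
β = 10·log₁₀(I/I₀) = 102.1 dB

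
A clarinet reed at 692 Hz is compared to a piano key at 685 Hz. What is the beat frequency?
7 Hz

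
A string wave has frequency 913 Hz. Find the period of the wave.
T = 1/f = 0.001095 s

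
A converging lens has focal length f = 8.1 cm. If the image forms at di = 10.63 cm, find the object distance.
1/do = 1/f − 1/di → do = 34.03 cm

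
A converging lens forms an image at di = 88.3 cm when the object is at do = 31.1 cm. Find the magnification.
M = −di/do = -2.839 (inverted image)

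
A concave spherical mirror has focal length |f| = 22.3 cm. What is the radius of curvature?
R = 2|f| = 44.6 cm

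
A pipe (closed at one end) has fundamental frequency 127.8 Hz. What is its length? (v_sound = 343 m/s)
L = v/(4f₁) = 0.671 m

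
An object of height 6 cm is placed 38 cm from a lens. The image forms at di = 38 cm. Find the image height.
hi = (-di/do) × ho = -6 cm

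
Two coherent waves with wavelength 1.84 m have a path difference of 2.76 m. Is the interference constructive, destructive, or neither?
destructive — path difference = 1.5λ, an odd multiple of λ/2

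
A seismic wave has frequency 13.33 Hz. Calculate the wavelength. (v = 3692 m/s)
λ = v/f = 277 m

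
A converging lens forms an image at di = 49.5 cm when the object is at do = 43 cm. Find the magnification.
M = −di/do = -1.151 (inverted image)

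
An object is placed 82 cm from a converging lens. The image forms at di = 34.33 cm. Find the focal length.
1/f = 1/do + 1/di → f = 24.2 cm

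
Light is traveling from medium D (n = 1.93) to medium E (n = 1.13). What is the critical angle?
θc = arcsin(n₂/n₁) = 35.84°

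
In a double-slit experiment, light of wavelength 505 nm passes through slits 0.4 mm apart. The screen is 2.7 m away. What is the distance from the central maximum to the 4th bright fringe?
y = mλL/d = 13.64 mm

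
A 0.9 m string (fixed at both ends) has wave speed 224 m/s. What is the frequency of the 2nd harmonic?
fₙ = nv/(2L) = 248.9 Hz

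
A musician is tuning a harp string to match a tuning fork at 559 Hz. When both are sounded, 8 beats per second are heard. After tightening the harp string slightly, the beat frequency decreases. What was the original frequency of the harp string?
551 Hz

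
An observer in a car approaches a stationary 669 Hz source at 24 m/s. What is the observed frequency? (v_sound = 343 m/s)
f_obs = f·(v + v_o)/v = 715.8 Hz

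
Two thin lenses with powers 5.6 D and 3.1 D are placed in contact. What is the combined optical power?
P_total = P₁ + P₂ = 8.7 D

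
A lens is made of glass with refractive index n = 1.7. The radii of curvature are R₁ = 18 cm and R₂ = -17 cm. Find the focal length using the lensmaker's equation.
1/f = (n − 1)(1/R₁ − 1/R₂) → f = 12.49 cm (converging lens)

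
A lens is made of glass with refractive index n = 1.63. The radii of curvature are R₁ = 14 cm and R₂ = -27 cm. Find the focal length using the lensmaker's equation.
1/f = (n − 1)(1/R₁ − 1/R₂) → f = 14.63 cm (converging lens)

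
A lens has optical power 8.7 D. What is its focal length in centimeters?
f = 1/P = 11.49 cm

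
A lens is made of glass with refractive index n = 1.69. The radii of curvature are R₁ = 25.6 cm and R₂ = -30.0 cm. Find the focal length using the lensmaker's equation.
1/f = (n − 1)(1/R₁ − 1/R₂) → f = 20.02 cm (converging lens)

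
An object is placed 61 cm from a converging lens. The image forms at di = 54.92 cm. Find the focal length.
1/f = 1/do + 1/di → f = 28.9 cm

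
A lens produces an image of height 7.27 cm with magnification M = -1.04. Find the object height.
ho = |hi|/|M| = 6.99 cm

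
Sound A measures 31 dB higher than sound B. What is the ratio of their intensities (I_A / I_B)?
I_A/I_B = 10^(Δβ/10) = 1259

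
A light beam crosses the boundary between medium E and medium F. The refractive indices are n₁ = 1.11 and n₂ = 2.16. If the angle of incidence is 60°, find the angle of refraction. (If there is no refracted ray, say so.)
sin θ₂ = (n₁/n₂)·sin θ₁ = 0.445 → θ₂ = 26.43°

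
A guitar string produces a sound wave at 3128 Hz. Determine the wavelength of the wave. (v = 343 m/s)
λ = v/f = 0.1097 m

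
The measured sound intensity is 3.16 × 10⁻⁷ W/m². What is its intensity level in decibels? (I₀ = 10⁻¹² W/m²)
β = 10·log₁₀(I/I₀) = 55 dB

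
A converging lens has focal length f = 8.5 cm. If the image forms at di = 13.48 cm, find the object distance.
1/do = 1/f − 1/di → do = 23.01 cm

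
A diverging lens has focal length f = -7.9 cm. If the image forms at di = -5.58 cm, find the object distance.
1/do = 1/f − 1/di → do = 19 cm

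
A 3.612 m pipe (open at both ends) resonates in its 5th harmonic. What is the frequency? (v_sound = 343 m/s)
fₙ = nv/(2L) = 237.4 Hz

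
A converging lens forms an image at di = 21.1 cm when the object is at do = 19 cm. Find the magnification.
M = −di/do = -1.111 (inverted image)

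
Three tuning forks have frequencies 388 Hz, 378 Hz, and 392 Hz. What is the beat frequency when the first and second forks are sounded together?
10 Hz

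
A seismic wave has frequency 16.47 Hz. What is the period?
T = 1/f = 0.06072 s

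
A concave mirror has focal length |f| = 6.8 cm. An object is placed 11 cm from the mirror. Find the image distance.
f = +6.8 cm (concave); 1/di = 1/f − 1/do → di = 17.81 cm (real image, in front of mirror)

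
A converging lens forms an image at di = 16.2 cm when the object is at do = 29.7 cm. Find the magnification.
M = −di/do = -0.5455 (inverted image)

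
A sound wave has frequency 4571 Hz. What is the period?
T = 1/f = 2.188 × 10⁻⁴ s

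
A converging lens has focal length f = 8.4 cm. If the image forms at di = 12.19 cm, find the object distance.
1/do = 1/f − 1/di → do = 27.02 cm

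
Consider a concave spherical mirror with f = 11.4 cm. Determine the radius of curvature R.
R = 2|f| = 22.8 cm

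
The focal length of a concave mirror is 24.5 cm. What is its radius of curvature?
R = 2|f| = 49 cm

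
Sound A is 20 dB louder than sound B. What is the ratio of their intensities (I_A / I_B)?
I_A/I_B = 10^(Δβ/10) = 100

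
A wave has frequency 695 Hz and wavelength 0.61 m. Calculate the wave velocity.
v = fλ = 423.9 m/s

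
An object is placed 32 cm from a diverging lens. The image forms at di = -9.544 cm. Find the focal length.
1/f = 1/do + 1/di → f = -13.6 cm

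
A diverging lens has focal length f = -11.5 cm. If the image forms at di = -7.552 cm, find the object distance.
1/do = 1/f − 1/di → do = 22 cm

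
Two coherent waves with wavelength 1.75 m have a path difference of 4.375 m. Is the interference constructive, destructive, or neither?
destructive — path difference = 2.5λ, an odd multiple of λ/2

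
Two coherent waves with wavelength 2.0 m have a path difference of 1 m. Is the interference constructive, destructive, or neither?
destructive — path difference = 0.5λ, an odd multiple of λ/2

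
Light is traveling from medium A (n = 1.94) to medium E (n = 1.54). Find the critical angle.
θc = arcsin(n₂/n₁) = 52.54°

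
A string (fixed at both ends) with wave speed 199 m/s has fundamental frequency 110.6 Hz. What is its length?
L = v/(2f₁) = 0.8996 m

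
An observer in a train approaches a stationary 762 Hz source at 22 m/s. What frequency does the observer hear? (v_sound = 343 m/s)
f_obs = f·(v + v_o)/v = 810.9 Hz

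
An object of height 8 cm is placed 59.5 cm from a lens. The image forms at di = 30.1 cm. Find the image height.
hi = (-di/do) × ho = -4.047 cm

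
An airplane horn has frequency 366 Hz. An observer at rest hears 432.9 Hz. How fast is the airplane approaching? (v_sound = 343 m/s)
v_s = v·(1 − f/f_obs) = 53.01 m/s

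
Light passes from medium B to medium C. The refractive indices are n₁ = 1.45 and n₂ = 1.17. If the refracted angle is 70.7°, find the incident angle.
sin θ₁ = (n₂/n₁)·sin θ₂ → θ₁ = 49.6°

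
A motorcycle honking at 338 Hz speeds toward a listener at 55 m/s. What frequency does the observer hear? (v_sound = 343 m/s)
f_obs = f·v/(v − v_s) = 402.5 Hz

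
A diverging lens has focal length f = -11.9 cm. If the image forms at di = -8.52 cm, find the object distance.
1/do = 1/f − 1/di → do = 30 cm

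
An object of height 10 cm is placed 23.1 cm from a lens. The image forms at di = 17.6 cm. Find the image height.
hi = (-di/do) × ho = -7.619 cm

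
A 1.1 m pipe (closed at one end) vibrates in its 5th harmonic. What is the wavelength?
λₙ = 4L/n = 0.88 m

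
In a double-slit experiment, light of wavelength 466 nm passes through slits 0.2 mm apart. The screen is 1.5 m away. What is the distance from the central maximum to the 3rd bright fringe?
y = mλL/d = 10.48 mm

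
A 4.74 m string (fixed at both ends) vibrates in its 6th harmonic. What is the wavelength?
λₙ = 2L/n = 1.58 m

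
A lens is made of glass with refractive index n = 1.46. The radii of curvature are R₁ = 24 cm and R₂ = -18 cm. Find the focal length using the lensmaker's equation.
1/f = (n − 1)(1/R₁ − 1/R₂) → f = 22.36 cm (converging lens)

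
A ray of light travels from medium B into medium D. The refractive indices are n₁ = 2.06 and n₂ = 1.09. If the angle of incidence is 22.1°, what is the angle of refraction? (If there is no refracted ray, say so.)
sin θ₂ = (n₁/n₂)·sin θ₁ = 0.711 → θ₂ = 45.32°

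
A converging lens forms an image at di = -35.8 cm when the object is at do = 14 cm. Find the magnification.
M = −di/do = 2.557 (upright image)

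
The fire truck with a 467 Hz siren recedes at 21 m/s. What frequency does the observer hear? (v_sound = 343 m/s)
f_obs = f·v/(v + v_s) = 440.1 Hz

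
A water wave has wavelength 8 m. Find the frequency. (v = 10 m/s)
f = v/λ = 1.25 Hz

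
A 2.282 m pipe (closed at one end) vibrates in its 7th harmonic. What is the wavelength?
λₙ = 4L/n = 1.304 m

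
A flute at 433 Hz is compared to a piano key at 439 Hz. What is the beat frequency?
6 Hz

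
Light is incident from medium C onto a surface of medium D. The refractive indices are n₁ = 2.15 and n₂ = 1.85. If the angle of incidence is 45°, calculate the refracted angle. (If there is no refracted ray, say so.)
sin θ₂ = (n₁/n₂)·sin θ₁ = 0.8218 → θ₂ = 55.26°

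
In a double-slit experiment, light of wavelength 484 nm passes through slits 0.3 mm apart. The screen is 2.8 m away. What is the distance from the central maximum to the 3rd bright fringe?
y = mλL/d = 13.55 mm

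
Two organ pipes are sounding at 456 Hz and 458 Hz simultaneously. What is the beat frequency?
2 Hz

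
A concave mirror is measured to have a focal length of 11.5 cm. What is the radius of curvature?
R = 2|f| = 23 cm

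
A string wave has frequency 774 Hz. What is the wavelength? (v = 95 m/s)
λ = v/f = 0.1227 m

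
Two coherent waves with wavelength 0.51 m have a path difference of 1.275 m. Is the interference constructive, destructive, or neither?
destructive — path difference = 2.5λ, an odd multiple of λ/2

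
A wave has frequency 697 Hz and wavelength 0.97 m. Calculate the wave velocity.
v = fλ = 676.1 m/s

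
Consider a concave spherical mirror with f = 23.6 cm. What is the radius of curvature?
R = 2|f| = 47.2 cm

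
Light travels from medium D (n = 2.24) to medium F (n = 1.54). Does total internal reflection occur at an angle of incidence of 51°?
θc = arcsin(n₂/n₁) = 43.43°; 51° > θc, so yes — total internal reflection.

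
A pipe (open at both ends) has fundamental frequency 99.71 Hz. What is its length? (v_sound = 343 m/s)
L = v/(2f₁) = 1.72 m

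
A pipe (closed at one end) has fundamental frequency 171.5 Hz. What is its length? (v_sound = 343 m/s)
L = v/(4f₁) = 0.5 m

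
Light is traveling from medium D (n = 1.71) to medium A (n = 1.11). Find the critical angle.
θc = arcsin(n₂/n₁) = 40.48°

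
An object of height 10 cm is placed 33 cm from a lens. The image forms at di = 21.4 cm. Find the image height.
hi = (-di/do) × ho = -6.485 cm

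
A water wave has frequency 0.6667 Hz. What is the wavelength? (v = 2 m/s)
λ = v/f = 3 m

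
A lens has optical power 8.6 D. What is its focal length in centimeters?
f = 1/P = 11.63 cm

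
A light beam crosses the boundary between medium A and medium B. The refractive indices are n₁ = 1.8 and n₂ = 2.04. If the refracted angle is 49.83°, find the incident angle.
sin θ₁ = (n₂/n₁)·sin θ₂ → θ₁ = 60°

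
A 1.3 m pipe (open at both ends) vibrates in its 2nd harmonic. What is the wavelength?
λₙ = 2L/n = 1.3 m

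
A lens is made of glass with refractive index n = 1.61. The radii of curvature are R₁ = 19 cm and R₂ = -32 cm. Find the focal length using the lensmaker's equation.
1/f = (n − 1)(1/R₁ − 1/R₂) → f = 19.54 cm (converging lens)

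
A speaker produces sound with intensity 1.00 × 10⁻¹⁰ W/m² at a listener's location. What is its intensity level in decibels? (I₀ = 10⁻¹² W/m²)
β = 10·log₁₀(I/I₀) = 20 dB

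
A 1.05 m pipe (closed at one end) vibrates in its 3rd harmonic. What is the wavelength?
λₙ = 4L/n = 1.4 m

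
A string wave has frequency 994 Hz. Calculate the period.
T = 1/f = 0.001006 s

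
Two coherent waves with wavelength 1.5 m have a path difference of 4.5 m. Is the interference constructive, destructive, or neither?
constructive — path difference = 3λ, a whole number of wavelengths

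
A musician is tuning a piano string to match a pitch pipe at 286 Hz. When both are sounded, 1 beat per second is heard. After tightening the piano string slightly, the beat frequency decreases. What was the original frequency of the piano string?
285 Hz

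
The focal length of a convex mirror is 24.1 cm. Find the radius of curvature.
R = 2|f| = 48.2 cm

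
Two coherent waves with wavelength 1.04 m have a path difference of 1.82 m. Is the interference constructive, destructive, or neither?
neither (partial) — path difference = 1.75λ, neither a whole number of wavelengths nor an odd multiple of λ/2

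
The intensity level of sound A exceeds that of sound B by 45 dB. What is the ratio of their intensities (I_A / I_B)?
I_A/I_B = 10^(Δβ/10) = 31620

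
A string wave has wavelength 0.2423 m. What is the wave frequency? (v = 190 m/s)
f = v/λ = 784.2 Hz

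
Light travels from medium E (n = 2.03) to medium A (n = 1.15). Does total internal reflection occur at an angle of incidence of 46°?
θc = arcsin(n₂/n₁) = 34.51°; 46° > θc, so yes — total internal reflection.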